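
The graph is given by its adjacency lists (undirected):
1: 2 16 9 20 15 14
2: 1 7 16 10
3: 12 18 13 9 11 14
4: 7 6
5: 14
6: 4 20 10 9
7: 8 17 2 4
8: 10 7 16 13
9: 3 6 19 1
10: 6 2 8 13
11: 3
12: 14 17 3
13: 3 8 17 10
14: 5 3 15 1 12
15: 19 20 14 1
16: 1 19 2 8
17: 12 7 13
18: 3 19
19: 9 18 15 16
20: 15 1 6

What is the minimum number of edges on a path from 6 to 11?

3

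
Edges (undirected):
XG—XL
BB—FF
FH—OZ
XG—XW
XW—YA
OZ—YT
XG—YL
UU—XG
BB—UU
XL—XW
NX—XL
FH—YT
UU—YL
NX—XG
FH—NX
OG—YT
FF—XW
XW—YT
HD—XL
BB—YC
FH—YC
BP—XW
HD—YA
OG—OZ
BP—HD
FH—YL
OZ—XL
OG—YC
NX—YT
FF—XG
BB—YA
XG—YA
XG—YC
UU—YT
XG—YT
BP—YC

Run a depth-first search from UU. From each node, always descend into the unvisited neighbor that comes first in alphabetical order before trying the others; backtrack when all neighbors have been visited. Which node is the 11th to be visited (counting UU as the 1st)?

Visit UU
UU → BB
BB → FF
FF → XG
XG → NX
NX → FH
FH → OZ
OZ → OG
OG → YC
YC → BP
BP → HD
HD → XL
XL → XW
XW → YA
XW → YT
FH → YL

Visit order: UU, BB, FF, XG, NX, FH, OZ, OG, YC, BP, HD, XL, XW, YA, YT, YL

HD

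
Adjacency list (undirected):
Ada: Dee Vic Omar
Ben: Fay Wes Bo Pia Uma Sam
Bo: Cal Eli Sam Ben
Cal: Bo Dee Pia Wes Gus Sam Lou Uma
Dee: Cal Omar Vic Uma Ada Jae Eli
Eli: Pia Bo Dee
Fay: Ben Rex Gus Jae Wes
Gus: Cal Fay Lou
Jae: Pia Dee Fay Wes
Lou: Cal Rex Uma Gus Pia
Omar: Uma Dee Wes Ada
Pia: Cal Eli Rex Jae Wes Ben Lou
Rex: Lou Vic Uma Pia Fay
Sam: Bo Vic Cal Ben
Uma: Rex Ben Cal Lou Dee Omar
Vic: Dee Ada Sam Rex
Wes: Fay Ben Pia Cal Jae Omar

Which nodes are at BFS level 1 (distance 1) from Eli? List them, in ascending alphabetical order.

Bo, Dee, Pia

Level 0: Eli
Level 1: Bo, Dee, Pia
Level 2: Ada, Ben, Cal, Jae, Lou, Omar, Rex, Sam, Uma, Vic, Wes
Level 3: Fay, Gus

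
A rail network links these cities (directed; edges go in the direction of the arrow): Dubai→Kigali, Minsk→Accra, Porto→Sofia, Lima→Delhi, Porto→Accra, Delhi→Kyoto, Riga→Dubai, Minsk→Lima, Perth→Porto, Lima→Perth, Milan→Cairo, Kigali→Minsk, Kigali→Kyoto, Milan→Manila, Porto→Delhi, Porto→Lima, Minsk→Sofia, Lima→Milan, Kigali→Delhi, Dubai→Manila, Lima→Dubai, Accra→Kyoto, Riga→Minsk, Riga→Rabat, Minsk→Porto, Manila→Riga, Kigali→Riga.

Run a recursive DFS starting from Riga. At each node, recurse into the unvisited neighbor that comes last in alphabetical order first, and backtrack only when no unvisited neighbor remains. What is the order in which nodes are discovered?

Riga -> Rabat -> Minsk -> Sofia -> Porto -> Lima -> Perth -> Milan -> Manila -> Cairo -> Dubai -> Kigali -> Kyoto -> Delhi -> Accra

Visit Riga
Riga → Rabat
Riga → Minsk
Minsk → Sofia
Minsk → Porto
Porto → Lima
Lima → Perth
Lima → Milan
Milan → Manila
Milan → Cairo
Lima → Dubai
Dubai → Kigali
Kigali → Kyoto
Kigali → Delhi
Porto → Accra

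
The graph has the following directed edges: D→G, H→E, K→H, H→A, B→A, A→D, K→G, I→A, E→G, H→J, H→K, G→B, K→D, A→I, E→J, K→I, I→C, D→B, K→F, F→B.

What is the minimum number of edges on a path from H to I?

Level 0: H
Level 1: A, E, J, K
Level 2: D, F, G, I
Level 3: B, C
I first appears at level 2.

2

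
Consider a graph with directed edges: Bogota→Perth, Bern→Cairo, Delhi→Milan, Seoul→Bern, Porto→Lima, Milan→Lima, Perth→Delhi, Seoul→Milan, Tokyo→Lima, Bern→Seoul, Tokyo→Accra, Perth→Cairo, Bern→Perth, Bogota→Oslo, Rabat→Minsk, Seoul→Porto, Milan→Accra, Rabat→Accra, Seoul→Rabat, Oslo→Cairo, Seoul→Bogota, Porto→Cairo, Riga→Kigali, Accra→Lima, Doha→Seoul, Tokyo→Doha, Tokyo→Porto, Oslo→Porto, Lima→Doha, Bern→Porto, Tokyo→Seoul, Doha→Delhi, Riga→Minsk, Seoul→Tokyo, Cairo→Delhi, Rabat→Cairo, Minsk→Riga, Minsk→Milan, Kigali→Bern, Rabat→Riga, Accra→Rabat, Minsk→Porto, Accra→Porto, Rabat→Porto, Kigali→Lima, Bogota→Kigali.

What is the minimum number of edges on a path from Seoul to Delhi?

3

Level 0: Seoul
Level 1: Bern, Bogota, Milan, Porto, Rabat, Tokyo
Level 2: Accra, Cairo, Doha, Kigali, Lima, Minsk, Oslo, Perth, Riga
Level 3: Delhi
Delhi first appears at level 3.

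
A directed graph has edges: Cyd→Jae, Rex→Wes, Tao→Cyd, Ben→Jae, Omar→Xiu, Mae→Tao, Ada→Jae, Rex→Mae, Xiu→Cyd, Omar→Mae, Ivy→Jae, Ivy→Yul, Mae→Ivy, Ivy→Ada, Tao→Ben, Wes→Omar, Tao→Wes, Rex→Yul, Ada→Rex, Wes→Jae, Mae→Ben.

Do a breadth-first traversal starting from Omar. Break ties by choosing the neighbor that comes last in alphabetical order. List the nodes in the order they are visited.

Visit Omar; enqueue Xiu, Mae → queue [Xiu, Mae]
Visit Xiu; enqueue Cyd → queue [Mae, Cyd]
Visit Mae; enqueue Tao, Ivy, Ben → queue [Cyd, Tao, Ivy, Ben]
Visit Cyd; enqueue Jae → queue [Tao, Ivy, Ben, Jae]
Visit Tao; enqueue Wes → queue [Ivy, Ben, Jae, Wes]
Visit Ivy; enqueue Yul, Ada → queue [Ben, Jae, Wes, Yul, Ada]
Visit Ben → queue [Jae, Wes, Yul, Ada]
Visit Jae → queue [Wes, Yul, Ada]
Visit Wes → queue [Yul, Ada]
Visit Yul → queue [Ada]
Visit Ada; enqueue Rex → queue [Rex]
Visit Rex → queue []

Omar, Xiu, Mae, Cyd, Tao, Ivy, Ben, Jae, Wes, Yul, Ada, Rex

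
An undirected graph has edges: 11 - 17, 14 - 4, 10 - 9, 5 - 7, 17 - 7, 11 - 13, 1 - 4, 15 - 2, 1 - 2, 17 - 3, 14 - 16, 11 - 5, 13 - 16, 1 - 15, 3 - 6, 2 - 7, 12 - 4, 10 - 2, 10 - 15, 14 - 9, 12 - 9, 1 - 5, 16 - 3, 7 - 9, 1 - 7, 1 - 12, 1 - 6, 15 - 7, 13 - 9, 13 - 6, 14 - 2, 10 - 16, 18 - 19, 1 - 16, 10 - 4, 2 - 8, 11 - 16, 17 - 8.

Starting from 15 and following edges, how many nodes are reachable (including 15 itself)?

BFS from 15 visits: 15, 10, 7, 2, 1, 16, 9, 4, 17, 5, 14, 8, 12, 6, 13, 11, 3
Reachable nodes: 17 of 19 total.

17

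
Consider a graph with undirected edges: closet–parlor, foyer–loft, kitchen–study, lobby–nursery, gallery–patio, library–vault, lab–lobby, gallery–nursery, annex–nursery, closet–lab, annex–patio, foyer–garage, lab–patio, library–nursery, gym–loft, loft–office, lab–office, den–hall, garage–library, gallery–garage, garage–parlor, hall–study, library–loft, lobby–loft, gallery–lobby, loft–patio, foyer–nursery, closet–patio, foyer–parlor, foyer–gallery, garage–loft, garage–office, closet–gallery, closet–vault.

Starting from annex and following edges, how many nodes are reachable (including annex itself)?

15

BFS from annex visits: annex, patio, nursery, loft, lab, gallery, closet, lobby, library, foyer, office, gym, garage, vault, parlor
Reachable nodes: 15 of 19 total.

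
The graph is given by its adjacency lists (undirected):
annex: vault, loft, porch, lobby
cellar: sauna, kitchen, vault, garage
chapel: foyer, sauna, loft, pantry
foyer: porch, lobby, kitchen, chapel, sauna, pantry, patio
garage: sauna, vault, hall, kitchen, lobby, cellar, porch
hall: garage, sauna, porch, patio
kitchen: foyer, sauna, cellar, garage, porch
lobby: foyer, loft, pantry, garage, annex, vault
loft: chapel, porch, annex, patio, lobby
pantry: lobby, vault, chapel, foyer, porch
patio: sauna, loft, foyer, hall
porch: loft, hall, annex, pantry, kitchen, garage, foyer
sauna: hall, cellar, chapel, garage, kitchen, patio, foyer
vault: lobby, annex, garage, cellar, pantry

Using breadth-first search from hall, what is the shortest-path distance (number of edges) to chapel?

Level 0: hall
Level 1: garage, patio, porch, sauna
Level 2: annex, cellar, chapel, foyer, kitchen, lobby, loft, pantry, vault
chapel first appears at level 2.

2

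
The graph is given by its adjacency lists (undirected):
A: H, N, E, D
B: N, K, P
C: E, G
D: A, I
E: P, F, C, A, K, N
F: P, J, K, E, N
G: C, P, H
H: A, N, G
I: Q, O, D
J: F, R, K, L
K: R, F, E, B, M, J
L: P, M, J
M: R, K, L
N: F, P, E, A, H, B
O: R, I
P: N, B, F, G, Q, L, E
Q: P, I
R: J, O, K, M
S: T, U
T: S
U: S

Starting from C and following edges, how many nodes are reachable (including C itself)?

BFS from C visits: C, G, E, P, H, N, K, F, A, Q, L, B, R, M, J, D, I, O
Reachable nodes: 18 of 21 total.

18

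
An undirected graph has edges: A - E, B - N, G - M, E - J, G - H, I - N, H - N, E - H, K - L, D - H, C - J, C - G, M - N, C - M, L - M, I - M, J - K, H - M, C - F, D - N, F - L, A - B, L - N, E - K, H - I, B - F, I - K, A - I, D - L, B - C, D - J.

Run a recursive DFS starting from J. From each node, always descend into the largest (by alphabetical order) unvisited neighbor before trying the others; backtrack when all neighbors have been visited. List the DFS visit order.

J K L N M I H G C F B A E D

Visit J
J → K
K → L
L → N
N → M
M → I
I → H
H → G
G → C
C → F
F → B
B → A
A → E
H → D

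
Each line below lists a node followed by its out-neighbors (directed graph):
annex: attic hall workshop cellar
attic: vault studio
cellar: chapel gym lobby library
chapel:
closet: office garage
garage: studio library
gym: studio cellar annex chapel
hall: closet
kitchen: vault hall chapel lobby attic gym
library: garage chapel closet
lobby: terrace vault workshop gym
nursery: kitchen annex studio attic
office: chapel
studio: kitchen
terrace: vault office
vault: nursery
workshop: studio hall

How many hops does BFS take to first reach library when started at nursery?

3

Level 0: nursery
Level 1: annex, attic, kitchen, studio
Level 2: cellar, chapel, gym, hall, lobby, vault, workshop
Level 3: closet, library, terrace
Level 4: garage, office
library first appears at level 3.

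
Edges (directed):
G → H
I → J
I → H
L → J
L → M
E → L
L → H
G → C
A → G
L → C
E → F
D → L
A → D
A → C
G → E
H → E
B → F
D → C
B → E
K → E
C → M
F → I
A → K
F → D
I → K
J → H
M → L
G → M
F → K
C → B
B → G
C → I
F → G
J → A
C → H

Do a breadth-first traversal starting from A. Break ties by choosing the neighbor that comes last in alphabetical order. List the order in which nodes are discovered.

Visit A; enqueue K, G, D, C → queue [K, G, D, C]
Visit K; enqueue E → queue [G, D, C, E]
Visit G; enqueue M, H → queue [D, C, E, M, H]
Visit D; enqueue L → queue [C, E, M, H, L]
Visit C; enqueue I, B → queue [E, M, H, L, I, B]
Visit E; enqueue F → queue [M, H, L, I, B, F]
Visit M → queue [H, L, I, B, F]
Visit H → queue [L, I, B, F]
Visit L; enqueue J → queue [I, B, F, J]
Visit I → queue [B, F, J]
Visit B → queue [F, J]
Visit F → queue [J]
Visit J → queue []

A -> K -> G -> D -> C -> E -> M -> H -> L -> I -> B -> F -> J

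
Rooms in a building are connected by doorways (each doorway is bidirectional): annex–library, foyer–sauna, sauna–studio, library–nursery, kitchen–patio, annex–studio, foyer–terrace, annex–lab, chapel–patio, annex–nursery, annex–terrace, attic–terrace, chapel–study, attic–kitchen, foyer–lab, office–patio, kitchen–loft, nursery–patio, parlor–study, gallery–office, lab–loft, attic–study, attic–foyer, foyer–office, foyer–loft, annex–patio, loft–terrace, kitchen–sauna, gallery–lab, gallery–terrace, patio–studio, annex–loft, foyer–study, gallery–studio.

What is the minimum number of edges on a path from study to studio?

3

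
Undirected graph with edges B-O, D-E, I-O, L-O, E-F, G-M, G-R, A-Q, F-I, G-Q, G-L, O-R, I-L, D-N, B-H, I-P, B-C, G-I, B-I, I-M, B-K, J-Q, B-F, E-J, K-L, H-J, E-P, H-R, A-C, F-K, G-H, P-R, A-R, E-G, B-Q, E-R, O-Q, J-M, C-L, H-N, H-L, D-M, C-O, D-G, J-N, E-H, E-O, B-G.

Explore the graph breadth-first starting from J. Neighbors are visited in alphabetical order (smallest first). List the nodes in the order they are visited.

J → E → H → M → N → Q → D → F → G → O → P → R → B → L → I → A → K → C

Visit J; enqueue E, H, M, N, Q → queue [E, H, M, N, Q]
Visit E; enqueue D, F, G, O, P, R → queue [H, M, N, Q, D, F, G, O, P, R]
Visit H; enqueue B, L → queue [M, N, Q, D, F, G, O, P, R, B, L]
Visit M; enqueue I → queue [N, Q, D, F, G, O, P, R, B, L, I]
Visit N → queue [Q, D, F, G, O, P, R, B, L, I]
Visit Q; enqueue A → queue [D, F, G, O, P, R, B, L, I, A]
Visit D → queue [F, G, O, P, R, B, L, I, A]
Visit F; enqueue K → queue [G, O, P, R, B, L, I, A, K]
Visit G → queue [O, P, R, B, L, I, A, K]
Visit O; enqueue C → queue [P, R, B, L, I, A, K, C]
Visit P → queue [R, B, L, I, A, K, C]
Visit R → queue [B, L, I, A, K, C]
Visit B → queue [L, I, A, K, C]
Visit L → queue [I, A, K, C]
Visit I → queue [A, K, C]
Visit A → queue [K, C]
Visit K → queue [C]
Visit C → queue []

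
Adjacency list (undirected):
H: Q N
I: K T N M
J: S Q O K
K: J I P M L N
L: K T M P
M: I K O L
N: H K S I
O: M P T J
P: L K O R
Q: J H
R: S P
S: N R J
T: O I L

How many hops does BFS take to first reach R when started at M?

3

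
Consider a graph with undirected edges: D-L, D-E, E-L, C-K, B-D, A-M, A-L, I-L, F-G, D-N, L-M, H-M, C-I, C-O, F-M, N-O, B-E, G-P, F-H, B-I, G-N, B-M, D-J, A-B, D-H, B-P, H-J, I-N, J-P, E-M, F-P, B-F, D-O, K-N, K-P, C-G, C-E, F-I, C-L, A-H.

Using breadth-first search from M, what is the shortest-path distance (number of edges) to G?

2

Level 0: M
Level 1: A, B, E, F, H, L
Level 2: C, D, G, I, J, P
Level 3: K, N, O
G first appears at level 2.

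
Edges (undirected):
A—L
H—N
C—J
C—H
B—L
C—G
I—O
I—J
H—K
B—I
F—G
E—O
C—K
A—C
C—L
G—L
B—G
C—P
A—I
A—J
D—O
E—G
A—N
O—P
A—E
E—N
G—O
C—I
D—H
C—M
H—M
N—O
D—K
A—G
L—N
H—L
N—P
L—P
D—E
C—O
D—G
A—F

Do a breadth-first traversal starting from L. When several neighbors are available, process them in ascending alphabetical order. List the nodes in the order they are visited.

Visit L; enqueue A, B, C, G, H, N, P → queue [A, B, C, G, H, N, P]
Visit A; enqueue E, F, I, J → queue [B, C, G, H, N, P, E, F, I, J]
Visit B → queue [C, G, H, N, P, E, F, I, J]
Visit C; enqueue K, M, O → queue [G, H, N, P, E, F, I, J, K, M, O]
Visit G; enqueue D → queue [H, N, P, E, F, I, J, K, M, O, D]
Visit H → queue [N, P, E, F, I, J, K, M, O, D]
Visit N → queue [P, E, F, I, J, K, M, O, D]
Visit P → queue [E, F, I, J, K, M, O, D]
Visit E → queue [F, I, J, K, M, O, D]
Visit F → queue [I, J, K, M, O, D]
Visit I → queue [J, K, M, O, D]
Visit J → queue [K, M, O, D]
Visit K → queue [M, O, D]
Visit M → queue [O, D]
Visit O → queue [D]
Visit D → queue []

L, A, B, C, G, H, N, P, E, F, I, J, K, M, O, D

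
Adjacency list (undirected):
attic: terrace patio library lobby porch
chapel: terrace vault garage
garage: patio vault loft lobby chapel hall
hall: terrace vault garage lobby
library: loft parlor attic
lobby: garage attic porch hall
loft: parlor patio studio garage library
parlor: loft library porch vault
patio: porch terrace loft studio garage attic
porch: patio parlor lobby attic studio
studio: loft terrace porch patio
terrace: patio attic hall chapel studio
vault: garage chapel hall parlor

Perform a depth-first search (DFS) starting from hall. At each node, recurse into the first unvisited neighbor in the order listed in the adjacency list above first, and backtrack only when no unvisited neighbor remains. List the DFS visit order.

hall terrace patio porch parlor loft studio garage vault chapel lobby attic library

Visit hall
hall → terrace
terrace → patio
patio → porch
porch → parlor
parlor → loft
loft → studio
loft → garage
garage → vault
vault → chapel
garage → lobby
lobby → attic
attic → library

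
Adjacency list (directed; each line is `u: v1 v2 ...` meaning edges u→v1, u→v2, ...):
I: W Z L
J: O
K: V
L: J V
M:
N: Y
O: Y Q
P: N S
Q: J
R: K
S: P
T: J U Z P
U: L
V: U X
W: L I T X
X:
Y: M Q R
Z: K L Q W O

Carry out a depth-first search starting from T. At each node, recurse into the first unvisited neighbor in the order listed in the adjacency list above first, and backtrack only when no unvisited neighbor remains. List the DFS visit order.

Visit T
T → J
J → O
O → Y
Y → M
Y → Q
Y → R
R → K
K → V
V → U
U → L
V → X
T → Z
Z → W
W → I
T → P
P → N
P → S

T, J, O, Y, M, Q, R, K, V, U, L, X, Z, W, I, P, N, S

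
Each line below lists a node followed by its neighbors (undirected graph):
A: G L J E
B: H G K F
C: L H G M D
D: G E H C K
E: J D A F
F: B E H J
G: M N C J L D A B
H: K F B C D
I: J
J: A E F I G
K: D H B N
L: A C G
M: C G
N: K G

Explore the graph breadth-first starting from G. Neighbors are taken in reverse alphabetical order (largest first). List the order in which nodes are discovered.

Visit G; enqueue N, M, L, J, D, C, B, A → queue [N, M, L, J, D, C, B, A]
Visit N; enqueue K → queue [M, L, J, D, C, B, A, K]
Visit M → queue [L, J, D, C, B, A, K]
Visit L → queue [J, D, C, B, A, K]
Visit J; enqueue I, F, E → queue [D, C, B, A, K, I, F, E]
Visit D; enqueue H → queue [C, B, A, K, I, F, E, H]
Visit C → queue [B, A, K, I, F, E, H]
Visit B → queue [A, K, I, F, E, H]
Visit A → queue [K, I, F, E, H]
Visit K → queue [I, F, E, H]
Visit I → queue [F, E, H]
Visit F → queue [E, H]
Visit E → queue [H]
Visit H → queue []

G N M L J D C B A K I F E H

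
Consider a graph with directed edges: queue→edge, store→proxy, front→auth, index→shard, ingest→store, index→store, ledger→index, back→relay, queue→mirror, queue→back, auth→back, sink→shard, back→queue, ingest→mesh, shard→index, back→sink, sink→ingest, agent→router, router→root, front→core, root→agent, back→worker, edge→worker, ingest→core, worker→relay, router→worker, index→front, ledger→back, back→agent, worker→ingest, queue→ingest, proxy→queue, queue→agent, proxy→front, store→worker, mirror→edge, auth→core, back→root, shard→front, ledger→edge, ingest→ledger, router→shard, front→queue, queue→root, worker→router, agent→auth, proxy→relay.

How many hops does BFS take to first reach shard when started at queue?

3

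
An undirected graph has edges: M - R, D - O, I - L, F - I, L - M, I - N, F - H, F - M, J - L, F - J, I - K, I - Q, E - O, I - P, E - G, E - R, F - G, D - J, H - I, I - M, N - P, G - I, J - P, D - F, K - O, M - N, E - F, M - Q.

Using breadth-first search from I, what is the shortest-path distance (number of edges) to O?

2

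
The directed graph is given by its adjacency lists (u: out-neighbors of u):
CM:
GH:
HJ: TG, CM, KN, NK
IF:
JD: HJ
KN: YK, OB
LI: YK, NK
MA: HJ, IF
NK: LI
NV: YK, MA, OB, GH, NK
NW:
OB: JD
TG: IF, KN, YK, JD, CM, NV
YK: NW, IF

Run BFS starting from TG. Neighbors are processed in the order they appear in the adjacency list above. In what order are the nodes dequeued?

Visit TG; enqueue IF, KN, YK, JD, CM, NV → queue [IF, KN, YK, JD, CM, NV]
Visit IF → queue [KN, YK, JD, CM, NV]
Visit KN; enqueue OB → queue [YK, JD, CM, NV, OB]
Visit YK; enqueue NW → queue [JD, CM, NV, OB, NW]
Visit JD; enqueue HJ → queue [CM, NV, OB, NW, HJ]
Visit CM → queue [NV, OB, NW, HJ]
Visit NV; enqueue MA, GH, NK → queue [OB, NW, HJ, MA, GH, NK]
Visit OB → queue [NW, HJ, MA, GH, NK]
Visit NW → queue [HJ, MA, GH, NK]
Visit HJ → queue [MA, GH, NK]
Visit MA → queue [GH, NK]
Visit GH → queue [NK]
Visit NK; enqueue LI → queue [LI]
Visit LI → queue []

TG -> IF -> KN -> YK -> JD -> CM -> NV -> OB -> NW -> HJ -> MA -> GH -> NK -> LI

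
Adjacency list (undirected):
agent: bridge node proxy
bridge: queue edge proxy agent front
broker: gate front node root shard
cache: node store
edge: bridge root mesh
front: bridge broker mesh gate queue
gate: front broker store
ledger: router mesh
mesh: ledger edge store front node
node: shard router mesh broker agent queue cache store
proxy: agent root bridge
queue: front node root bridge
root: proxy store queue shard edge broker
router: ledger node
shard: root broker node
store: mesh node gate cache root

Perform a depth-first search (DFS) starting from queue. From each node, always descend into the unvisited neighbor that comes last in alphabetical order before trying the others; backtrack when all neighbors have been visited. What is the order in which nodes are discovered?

queue, root, store, node, shard, broker, gate, front, mesh, ledger, router, edge, bridge, proxy, agent, cache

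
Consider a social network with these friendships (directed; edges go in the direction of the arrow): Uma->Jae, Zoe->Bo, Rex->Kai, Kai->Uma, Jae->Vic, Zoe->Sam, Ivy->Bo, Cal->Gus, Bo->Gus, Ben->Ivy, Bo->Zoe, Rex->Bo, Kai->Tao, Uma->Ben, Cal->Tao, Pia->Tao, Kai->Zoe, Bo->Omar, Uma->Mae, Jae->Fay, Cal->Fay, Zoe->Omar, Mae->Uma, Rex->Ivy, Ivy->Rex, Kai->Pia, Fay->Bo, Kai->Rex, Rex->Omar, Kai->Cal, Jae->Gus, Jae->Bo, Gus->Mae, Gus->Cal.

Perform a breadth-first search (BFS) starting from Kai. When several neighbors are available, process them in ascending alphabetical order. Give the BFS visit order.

Kai, Cal, Pia, Rex, Tao, Uma, Zoe, Fay, Gus, Bo, Ivy, Omar, Ben, Jae, Mae, Sam, Vic

Visit Kai; enqueue Cal, Pia, Rex, Tao, Uma, Zoe → queue [Cal, Pia, Rex, Tao, Uma, Zoe]
Visit Cal; enqueue Fay, Gus → queue [Pia, Rex, Tao, Uma, Zoe, Fay, Gus]
Visit Pia → queue [Rex, Tao, Uma, Zoe, Fay, Gus]
Visit Rex; enqueue Bo, Ivy, Omar → queue [Tao, Uma, Zoe, Fay, Gus, Bo, Ivy, Omar]
Visit Tao → queue [Uma, Zoe, Fay, Gus, Bo, Ivy, Omar]
Visit Uma; enqueue Ben, Jae, Mae → queue [Zoe, Fay, Gus, Bo, Ivy, Omar, Ben, Jae, Mae]
Visit Zoe; enqueue Sam → queue [Fay, Gus, Bo, Ivy, Omar, Ben, Jae, Mae, Sam]
Visit Fay → queue [Gus, Bo, Ivy, Omar, Ben, Jae, Mae, Sam]
Visit Gus → queue [Bo, Ivy, Omar, Ben, Jae, Mae, Sam]
Visit Bo → queue [Ivy, Omar, Ben, Jae, Mae, Sam]
Visit Ivy → queue [Omar, Ben, Jae, Mae, Sam]
Visit Omar → queue [Ben, Jae, Mae, Sam]
Visit Ben → queue [Jae, Mae, Sam]
Visit Jae; enqueue Vic → queue [Mae, Sam, Vic]
Visit Mae → queue [Sam, Vic]
Visit Sam → queue [Vic]
Visit Vic → queue []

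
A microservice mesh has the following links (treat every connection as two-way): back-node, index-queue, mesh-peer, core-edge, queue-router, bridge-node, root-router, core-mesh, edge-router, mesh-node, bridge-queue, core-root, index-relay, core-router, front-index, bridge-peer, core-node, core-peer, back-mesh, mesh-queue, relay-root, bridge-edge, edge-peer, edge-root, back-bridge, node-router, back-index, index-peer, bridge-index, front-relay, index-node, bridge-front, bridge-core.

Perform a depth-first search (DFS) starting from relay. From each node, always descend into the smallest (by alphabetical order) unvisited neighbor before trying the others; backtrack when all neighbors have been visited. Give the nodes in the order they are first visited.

Visit relay
relay → front
front → bridge
bridge → back
back → index
index → node
node → core
core → edge
edge → peer
peer → mesh
mesh → queue
queue → router
router → root

relay, front, bridge, back, index, node, core, edge, peer, mesh, queue, router, root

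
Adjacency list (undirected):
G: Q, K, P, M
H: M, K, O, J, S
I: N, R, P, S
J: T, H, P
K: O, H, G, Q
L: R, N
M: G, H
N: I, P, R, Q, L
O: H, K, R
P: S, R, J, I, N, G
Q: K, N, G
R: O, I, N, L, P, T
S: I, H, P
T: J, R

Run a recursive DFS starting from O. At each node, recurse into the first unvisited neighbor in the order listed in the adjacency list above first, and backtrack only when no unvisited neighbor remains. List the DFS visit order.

Visit O
O → H
H → M
M → G
G → Q
Q → K
Q → N
N → I
I → R
R → L
R → P
P → S
P → J
J → T

O H M G Q K N I R L P S J T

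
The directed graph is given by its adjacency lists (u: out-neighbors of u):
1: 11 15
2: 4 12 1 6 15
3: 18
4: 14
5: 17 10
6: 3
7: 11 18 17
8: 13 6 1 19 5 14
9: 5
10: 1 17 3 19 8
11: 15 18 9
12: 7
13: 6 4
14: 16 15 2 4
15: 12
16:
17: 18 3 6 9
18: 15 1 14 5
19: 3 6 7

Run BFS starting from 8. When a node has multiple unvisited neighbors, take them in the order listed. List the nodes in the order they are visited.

Visit 8; enqueue 13, 6, 1, 19, 5, 14 → queue [13, 6, 1, 19, 5, 14]
Visit 13; enqueue 4 → queue [6, 1, 19, 5, 14, 4]
Visit 6; enqueue 3 → queue [1, 19, 5, 14, 4, 3]
Visit 1; enqueue 11, 15 → queue [19, 5, 14, 4, 3, 11, 15]
Visit 19; enqueue 7 → queue [5, 14, 4, 3, 11, 15, 7]
Visit 5; enqueue 17, 10 → queue [14, 4, 3, 11, 15, 7, 17, 10]
Visit 14; enqueue 16, 2 → queue [4, 3, 11, 15, 7, 17, 10, 16, 2]
Visit 4 → queue [3, 11, 15, 7, 17, 10, 16, 2]
Visit 3; enqueue 18 → queue [11, 15, 7, 17, 10, 16, 2, 18]
Visit 11; enqueue 9 → queue [15, 7, 17, 10, 16, 2, 18, 9]
Visit 15; enqueue 12 → queue [7, 17, 10, 16, 2, 18, 9, 12]
Visit 7 → queue [17, 10, 16, 2, 18, 9, 12]
Visit 17 → queue [10, 16, 2, 18, 9, 12]
Visit 10 → queue [16, 2, 18, 9, 12]
Visit 16 → queue [2, 18, 9, 12]
Visit 2 → queue [18, 9, 12]
Visit 18 → queue [9, 12]
Visit 9 → queue [12]
Visit 12 → queue []

8 → 13 → 6 → 1 → 19 → 5 → 14 → 4 → 3 → 11 → 15 → 7 → 17 → 10 → 16 → 2 → 18 → 9 → 12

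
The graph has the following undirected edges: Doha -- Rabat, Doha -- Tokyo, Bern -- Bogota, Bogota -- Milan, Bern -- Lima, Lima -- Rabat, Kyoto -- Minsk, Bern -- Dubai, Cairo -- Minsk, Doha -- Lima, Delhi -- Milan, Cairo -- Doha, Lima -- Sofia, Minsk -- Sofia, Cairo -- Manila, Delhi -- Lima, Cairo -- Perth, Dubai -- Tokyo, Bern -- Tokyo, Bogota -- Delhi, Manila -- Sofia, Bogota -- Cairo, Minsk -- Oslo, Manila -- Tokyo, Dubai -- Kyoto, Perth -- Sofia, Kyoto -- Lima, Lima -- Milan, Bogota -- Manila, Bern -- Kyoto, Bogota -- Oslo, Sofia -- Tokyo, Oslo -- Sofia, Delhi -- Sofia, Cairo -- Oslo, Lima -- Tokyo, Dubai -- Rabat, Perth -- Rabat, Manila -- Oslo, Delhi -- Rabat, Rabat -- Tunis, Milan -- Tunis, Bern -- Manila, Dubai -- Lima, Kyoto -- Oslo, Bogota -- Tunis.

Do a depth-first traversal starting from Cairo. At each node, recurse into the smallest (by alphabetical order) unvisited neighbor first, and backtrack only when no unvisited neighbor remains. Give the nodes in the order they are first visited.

Cairo, Bogota, Bern, Dubai, Kyoto, Lima, Delhi, Milan, Tunis, Rabat, Doha, Tokyo, Manila, Oslo, Minsk, Sofia, Perth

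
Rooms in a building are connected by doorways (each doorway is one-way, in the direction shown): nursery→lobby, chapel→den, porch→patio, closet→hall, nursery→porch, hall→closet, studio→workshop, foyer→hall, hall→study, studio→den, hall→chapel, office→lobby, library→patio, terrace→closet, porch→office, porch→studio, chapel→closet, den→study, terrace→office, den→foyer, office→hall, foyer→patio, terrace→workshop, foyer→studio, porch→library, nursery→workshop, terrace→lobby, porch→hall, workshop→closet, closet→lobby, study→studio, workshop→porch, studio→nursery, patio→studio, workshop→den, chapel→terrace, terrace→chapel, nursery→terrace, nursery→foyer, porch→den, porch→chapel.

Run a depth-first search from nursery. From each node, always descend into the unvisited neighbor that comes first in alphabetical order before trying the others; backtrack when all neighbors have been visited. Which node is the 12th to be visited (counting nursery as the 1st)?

Visit nursery
nursery → foyer
foyer → hall
hall → chapel
chapel → closet
closet → lobby
chapel → den
den → study
study → studio
studio → workshop
workshop → porch
porch → library
library → patio
porch → office
chapel → terrace

Visit order: nursery, foyer, hall, chapel, closet, lobby, den, study, studio, workshop, porch, library, patio, office, terrace

library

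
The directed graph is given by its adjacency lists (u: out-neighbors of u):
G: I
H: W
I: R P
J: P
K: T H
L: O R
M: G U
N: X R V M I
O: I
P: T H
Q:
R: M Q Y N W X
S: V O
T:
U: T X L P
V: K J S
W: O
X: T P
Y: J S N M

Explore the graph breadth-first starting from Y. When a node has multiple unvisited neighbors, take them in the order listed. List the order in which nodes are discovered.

Y, J, S, N, M, P, V, O, X, R, I, G, U, T, H, K, Q, W, L

Visit Y; enqueue J, S, N, M → queue [J, S, N, M]
Visit J; enqueue P → queue [S, N, M, P]
Visit S; enqueue V, O → queue [N, M, P, V, O]
Visit N; enqueue X, R, I → queue [M, P, V, O, X, R, I]
Visit M; enqueue G, U → queue [P, V, O, X, R, I, G, U]
Visit P; enqueue T, H → queue [V, O, X, R, I, G, U, T, H]
Visit V; enqueue K → queue [O, X, R, I, G, U, T, H, K]
Visit O → queue [X, R, I, G, U, T, H, K]
Visit X → queue [R, I, G, U, T, H, K]
Visit R; enqueue Q, W → queue [I, G, U, T, H, K, Q, W]
Visit I → queue [G, U, T, H, K, Q, W]
Visit G → queue [U, T, H, K, Q, W]
Visit U; enqueue L → queue [T, H, K, Q, W, L]
Visit T → queue [H, K, Q, W, L]
Visit H → queue [K, Q, W, L]
Visit K → queue [Q, W, L]
Visit Q → queue [W, L]
Visit W → queue [L]
Visit L → queue []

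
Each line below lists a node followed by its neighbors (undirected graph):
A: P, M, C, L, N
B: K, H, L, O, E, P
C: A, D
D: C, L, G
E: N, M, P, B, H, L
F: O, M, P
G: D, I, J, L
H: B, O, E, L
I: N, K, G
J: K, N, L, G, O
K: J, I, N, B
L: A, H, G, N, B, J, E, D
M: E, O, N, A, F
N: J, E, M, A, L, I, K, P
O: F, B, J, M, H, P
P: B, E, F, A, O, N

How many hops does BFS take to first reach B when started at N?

2

Level 0: N
Level 1: A, E, I, J, K, L, M, P
Level 2: B, C, D, F, G, H, O
B first appears at level 2.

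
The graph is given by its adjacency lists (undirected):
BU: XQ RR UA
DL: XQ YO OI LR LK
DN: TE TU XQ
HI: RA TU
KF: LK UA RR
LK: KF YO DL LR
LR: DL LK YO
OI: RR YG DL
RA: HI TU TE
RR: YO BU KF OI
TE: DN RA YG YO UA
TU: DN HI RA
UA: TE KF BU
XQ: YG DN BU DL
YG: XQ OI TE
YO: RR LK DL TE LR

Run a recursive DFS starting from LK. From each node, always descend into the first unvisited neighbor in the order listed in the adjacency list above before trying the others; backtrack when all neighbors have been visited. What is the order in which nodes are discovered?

LK, KF, UA, TE, DN, TU, HI, RA, XQ, YG, OI, RR, YO, DL, LR, BU

Visit LK
LK → KF
KF → UA
UA → TE
TE → DN
DN → TU
TU → HI
HI → RA
DN → XQ
XQ → YG
YG → OI
OI → RR
RR → YO
YO → DL
DL → LR
RR → BU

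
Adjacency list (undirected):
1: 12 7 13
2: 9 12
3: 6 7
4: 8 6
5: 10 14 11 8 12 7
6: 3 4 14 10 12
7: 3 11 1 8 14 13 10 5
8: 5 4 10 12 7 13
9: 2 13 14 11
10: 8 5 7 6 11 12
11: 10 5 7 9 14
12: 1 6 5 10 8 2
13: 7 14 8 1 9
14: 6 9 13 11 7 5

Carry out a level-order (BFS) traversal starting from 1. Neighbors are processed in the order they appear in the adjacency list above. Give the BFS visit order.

Visit 1; enqueue 12, 7, 13 → queue [12, 7, 13]
Visit 12; enqueue 6, 5, 10, 8, 2 → queue [7, 13, 6, 5, 10, 8, 2]
Visit 7; enqueue 3, 11, 14 → queue [13, 6, 5, 10, 8, 2, 3, 11, 14]
Visit 13; enqueue 9 → queue [6, 5, 10, 8, 2, 3, 11, 14, 9]
Visit 6; enqueue 4 → queue [5, 10, 8, 2, 3, 11, 14, 9, 4]
Visit 5 → queue [10, 8, 2, 3, 11, 14, 9, 4]
Visit 10 → queue [8, 2, 3, 11, 14, 9, 4]
Visit 8 → queue [2, 3, 11, 14, 9, 4]
Visit 2 → queue [3, 11, 14, 9, 4]
Visit 3 → queue [11, 14, 9, 4]
Visit 11 → queue [14, 9, 4]
Visit 14 → queue [9, 4]
Visit 9 → queue [4]
Visit 4 → queue []

1 → 12 → 7 → 13 → 6 → 5 → 10 → 8 → 2 → 3 → 11 → 14 → 9 → 4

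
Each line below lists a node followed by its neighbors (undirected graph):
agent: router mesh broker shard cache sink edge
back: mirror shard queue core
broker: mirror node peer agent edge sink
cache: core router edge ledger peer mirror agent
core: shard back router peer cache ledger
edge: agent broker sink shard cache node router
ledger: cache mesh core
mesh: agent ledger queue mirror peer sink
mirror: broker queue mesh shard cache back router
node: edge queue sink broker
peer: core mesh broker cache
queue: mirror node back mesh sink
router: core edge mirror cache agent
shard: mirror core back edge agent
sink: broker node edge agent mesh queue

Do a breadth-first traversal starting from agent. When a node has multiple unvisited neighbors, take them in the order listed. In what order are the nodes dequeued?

agent -> router -> mesh -> broker -> shard -> cache -> sink -> edge -> core -> mirror -> ledger -> queue -> peer -> node -> back

Visit agent; enqueue router, mesh, broker, shard, cache, sink, edge → queue [router, mesh, broker, shard, cache, sink, edge]
Visit router; enqueue core, mirror → queue [mesh, broker, shard, cache, sink, edge, core, mirror]
Visit mesh; enqueue ledger, queue, peer → queue [broker, shard, cache, sink, edge, core, mirror, ledger, queue, peer]
Visit broker; enqueue node → queue [shard, cache, sink, edge, core, mirror, ledger, queue, peer, node]
Visit shard; enqueue back → queue [cache, sink, edge, core, mirror, ledger, queue, peer, node, back]
Visit cache → queue [sink, edge, core, mirror, ledger, queue, peer, node, back]
Visit sink → queue [edge, core, mirror, ledger, queue, peer, node, back]
Visit edge → queue [core, mirror, ledger, queue, peer, node, back]
Visit core → queue [mirror, ledger, queue, peer, node, back]
Visit mirror → queue [ledger, queue, peer, node, back]
Visit ledger → queue [queue, peer, node, back]
Visit queue → queue [peer, node, back]
Visit peer → queue [node, back]
Visit node → queue [back]
Visit back → queue []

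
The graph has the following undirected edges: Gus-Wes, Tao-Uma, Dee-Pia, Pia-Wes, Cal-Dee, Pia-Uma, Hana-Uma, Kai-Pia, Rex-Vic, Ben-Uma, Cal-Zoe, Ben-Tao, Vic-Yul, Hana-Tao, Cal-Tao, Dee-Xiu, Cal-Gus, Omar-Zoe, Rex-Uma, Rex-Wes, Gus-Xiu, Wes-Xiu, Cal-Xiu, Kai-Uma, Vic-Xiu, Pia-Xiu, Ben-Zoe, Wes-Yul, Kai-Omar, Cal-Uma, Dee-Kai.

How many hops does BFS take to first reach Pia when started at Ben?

2

Level 0: Ben
Level 1: Tao, Uma, Zoe
Level 2: Cal, Hana, Kai, Omar, Pia, Rex
Level 3: Dee, Gus, Vic, Wes, Xiu
Level 4: Yul
Pia first appears at level 2.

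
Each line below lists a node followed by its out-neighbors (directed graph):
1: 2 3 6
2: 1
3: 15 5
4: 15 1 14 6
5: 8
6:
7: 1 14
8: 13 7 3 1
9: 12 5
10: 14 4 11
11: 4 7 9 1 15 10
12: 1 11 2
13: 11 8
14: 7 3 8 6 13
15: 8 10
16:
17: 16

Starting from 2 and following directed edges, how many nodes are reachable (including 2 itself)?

15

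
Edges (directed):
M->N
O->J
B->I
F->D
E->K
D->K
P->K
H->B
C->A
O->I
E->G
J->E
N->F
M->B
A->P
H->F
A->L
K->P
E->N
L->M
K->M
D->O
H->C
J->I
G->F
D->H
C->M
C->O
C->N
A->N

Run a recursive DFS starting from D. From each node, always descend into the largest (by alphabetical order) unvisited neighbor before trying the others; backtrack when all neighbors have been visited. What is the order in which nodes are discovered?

Visit D
D → O
O → J
J → I
J → E
E → N
N → F
E → K
K → P
K → M
M → B
E → G
D → H
H → C
C → A
A → L

D -> O -> J -> I -> E -> N -> F -> K -> P -> M -> B -> G -> H -> C -> A -> L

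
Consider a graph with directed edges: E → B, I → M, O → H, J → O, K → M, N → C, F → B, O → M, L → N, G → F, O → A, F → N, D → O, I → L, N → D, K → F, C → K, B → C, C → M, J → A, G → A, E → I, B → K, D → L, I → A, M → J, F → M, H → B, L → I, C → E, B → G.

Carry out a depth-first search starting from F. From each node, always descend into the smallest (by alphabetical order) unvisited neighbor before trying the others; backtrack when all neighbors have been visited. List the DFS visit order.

Visit F
F → B
B → C
C → E
E → I
I → A
I → L
L → N
N → D
D → O
O → H
O → M
M → J
C → K
B → G

F, B, C, E, I, A, L, N, D, O, H, M, J, K, G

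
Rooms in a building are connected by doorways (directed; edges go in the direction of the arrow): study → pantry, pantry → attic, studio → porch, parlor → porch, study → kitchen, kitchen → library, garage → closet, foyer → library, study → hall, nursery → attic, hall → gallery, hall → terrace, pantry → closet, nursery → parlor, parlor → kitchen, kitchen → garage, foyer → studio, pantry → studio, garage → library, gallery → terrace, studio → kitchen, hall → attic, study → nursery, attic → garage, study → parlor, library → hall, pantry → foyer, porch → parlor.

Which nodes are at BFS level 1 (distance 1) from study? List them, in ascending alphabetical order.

hall, kitchen, nursery, pantry, parlor

Level 0: study
Level 1: hall, kitchen, nursery, pantry, parlor
Level 2: attic, closet, foyer, gallery, garage, library, porch, studio, terrace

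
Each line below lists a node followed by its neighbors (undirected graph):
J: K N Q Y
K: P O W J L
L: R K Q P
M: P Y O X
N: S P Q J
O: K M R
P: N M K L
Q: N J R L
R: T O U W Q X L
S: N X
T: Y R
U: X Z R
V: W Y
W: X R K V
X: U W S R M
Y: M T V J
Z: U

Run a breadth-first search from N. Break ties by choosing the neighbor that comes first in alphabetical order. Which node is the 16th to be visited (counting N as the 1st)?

U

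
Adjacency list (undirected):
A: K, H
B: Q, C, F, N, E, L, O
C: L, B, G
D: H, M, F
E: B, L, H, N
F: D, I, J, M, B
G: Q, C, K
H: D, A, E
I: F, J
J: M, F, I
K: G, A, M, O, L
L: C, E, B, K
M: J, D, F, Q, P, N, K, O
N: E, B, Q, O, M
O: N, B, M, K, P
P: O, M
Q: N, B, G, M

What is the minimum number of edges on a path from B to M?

Level 0: B
Level 1: C, E, F, L, N, O, Q
Level 2: D, G, H, I, J, K, M, P
Level 3: A
M first appears at level 2.

2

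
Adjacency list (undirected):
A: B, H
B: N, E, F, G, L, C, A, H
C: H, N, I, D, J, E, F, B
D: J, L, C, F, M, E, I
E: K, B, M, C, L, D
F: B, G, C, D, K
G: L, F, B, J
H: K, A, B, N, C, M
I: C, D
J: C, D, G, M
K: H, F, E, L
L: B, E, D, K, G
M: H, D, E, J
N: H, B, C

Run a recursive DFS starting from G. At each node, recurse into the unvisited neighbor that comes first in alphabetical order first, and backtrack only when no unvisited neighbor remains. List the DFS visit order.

G, B, A, H, C, D, E, K, F, L, M, J, I, N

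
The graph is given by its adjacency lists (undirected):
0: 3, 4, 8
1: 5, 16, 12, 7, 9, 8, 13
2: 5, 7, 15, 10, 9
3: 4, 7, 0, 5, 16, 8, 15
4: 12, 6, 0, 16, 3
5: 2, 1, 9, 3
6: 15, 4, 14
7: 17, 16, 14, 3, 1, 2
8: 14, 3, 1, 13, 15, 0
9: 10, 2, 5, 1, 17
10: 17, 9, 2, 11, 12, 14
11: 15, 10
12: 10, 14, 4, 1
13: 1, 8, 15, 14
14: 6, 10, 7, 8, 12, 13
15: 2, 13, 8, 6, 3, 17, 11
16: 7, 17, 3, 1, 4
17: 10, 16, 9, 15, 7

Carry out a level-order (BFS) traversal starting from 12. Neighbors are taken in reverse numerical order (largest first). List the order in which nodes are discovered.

12, 14, 10, 4, 1, 13, 8, 7, 6, 17, 11, 9, 2, 16, 3, 0, 5, 15

Visit 12; enqueue 14, 10, 4, 1 → queue [14, 10, 4, 1]
Visit 14; enqueue 13, 8, 7, 6 → queue [10, 4, 1, 13, 8, 7, 6]
Visit 10; enqueue 17, 11, 9, 2 → queue [4, 1, 13, 8, 7, 6, 17, 11, 9, 2]
Visit 4; enqueue 16, 3, 0 → queue [1, 13, 8, 7, 6, 17, 11, 9, 2, 16, 3, 0]
Visit 1; enqueue 5 → queue [13, 8, 7, 6, 17, 11, 9, 2, 16, 3, 0, 5]
Visit 13; enqueue 15 → queue [8, 7, 6, 17, 11, 9, 2, 16, 3, 0, 5, 15]
Visit 8 → queue [7, 6, 17, 11, 9, 2, 16, 3, 0, 5, 15]
Visit 7 → queue [6, 17, 11, 9, 2, 16, 3, 0, 5, 15]
Visit 6 → queue [17, 11, 9, 2, 16, 3, 0, 5, 15]
Visit 17 → queue [11, 9, 2, 16, 3, 0, 5, 15]
Visit 11 → queue [9, 2, 16, 3, 0, 5, 15]
Visit 9 → queue [2, 16, 3, 0, 5, 15]
Visit 2 → queue [16, 3, 0, 5, 15]
Visit 16 → queue [3, 0, 5, 15]
Visit 3 → queue [0, 5, 15]
Visit 0 → queue [5, 15]
Visit 5 → queue [15]
Visit 15 → queue []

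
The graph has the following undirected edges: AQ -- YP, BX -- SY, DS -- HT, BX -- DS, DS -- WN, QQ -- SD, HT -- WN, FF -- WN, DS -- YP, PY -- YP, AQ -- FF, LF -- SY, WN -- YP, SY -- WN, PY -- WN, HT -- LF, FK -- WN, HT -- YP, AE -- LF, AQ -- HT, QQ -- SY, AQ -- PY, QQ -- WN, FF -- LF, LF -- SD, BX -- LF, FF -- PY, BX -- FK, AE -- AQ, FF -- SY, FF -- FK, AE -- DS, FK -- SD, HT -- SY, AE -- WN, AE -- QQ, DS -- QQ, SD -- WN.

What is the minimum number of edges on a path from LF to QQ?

2

Level 0: LF
Level 1: AE, BX, FF, HT, SD, SY
Level 2: AQ, DS, FK, PY, QQ, WN, YP
QQ first appears at level 2.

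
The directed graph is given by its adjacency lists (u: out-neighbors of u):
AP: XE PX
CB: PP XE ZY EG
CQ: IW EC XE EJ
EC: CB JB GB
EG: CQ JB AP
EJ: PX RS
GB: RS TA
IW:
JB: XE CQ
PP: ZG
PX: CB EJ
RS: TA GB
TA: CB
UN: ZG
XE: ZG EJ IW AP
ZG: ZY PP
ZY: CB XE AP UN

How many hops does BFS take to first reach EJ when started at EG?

2

Level 0: EG
Level 1: AP, CQ, JB
Level 2: EC, EJ, IW, PX, XE
Level 3: CB, GB, RS, ZG
Level 4: PP, TA, ZY
Level 5: UN
EJ first appears at level 2.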